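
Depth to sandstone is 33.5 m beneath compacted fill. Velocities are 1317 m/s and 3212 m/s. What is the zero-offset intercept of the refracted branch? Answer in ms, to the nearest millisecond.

θ_c = arcsin(V₁/V₂) = arcsin(1317/3212) = 24.21°; cos θ_c = 0.9121.
tᵢ = 2h·cos θ_c / V₁ = 2·33.5·0.9121 / 1317 = 0.04640 s.

46 ms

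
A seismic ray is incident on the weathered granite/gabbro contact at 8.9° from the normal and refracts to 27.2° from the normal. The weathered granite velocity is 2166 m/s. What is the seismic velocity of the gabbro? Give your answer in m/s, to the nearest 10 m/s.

6400 m/s

Snell's law: sin 8.9°/V₁ = sin 27.2°/V₂.
V₂ = V₁·sin 27.2°/sin 8.9° = 2166 × 2.9545 = 6399.53 m/s.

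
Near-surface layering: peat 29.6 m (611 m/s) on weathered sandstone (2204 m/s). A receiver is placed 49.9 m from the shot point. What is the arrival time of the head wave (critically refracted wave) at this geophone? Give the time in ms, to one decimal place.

115.7 ms

θ_c = arcsin(V₁/V₂) = arcsin(611/2204) = 16.09°, cos θ_c = 0.9608.
Intercept time tᵢ = 2h cos θ_c / V₁ = 2·29.6·0.9608/611 = 0.09309 s.
t = x/V₂ + tᵢ = 49.9/2204 + 0.09309 = 0.11573 s.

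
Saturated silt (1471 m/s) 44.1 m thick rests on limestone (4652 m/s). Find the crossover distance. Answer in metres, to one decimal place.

122.4 m

x_cross = 2h·√((V₂+V₁)/(V₂−V₁)).
(V₂+V₁)/(V₂−V₁) = (4652+1471)/(4652−1471) = 1.9249; √ = 1.3874.
x_cross = 2·44.1·1.3874 = 122.37 m.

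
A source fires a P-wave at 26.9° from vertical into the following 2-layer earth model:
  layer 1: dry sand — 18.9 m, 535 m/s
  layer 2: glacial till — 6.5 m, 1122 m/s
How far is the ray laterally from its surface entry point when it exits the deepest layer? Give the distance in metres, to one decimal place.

29.1 m

Apply Snell's law at each interface; in layer i the horizontal offset is hᵢ·tan θᵢ.
Layer 1: θ = 26.90°; offset = 18.9·tan 26.90° = 9.589 m.
Layer 2: sin θ = 1122·sin 26.9°/535 = 0.9488, θ = 71.59°; offset = 6.5·tan 71.59° = 19.533 m.
Total horizontal offset = 29.122 m.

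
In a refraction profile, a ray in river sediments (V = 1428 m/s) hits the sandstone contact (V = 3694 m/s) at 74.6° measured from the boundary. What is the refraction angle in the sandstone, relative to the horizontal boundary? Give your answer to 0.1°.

46.6°

Angle from the normal: 90° − 74.6° = 15.4°.
sin θ₁/V₁ = sin θ₂/V₂ ⇒ sin θ₂ = 3694·sin 15.4°/1428 = 3694·0.2656/1428 = 0.6869.
θ₂ = sin⁻¹(0.6869) = 43.39° (from vertical).
From the interface: 90° − 43.39° = 46.61°.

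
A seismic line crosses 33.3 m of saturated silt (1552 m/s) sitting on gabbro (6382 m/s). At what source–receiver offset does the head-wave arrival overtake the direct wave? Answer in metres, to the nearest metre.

85 m

x_cross = 2h·√((V₂+V₁)/(V₂−V₁)).
(V₂+V₁)/(V₂−V₁) = (6382+1552)/(6382−1552) = 1.6427; √ = 1.2817.
x_cross = 2·33.3·1.2817 = 85.36 m.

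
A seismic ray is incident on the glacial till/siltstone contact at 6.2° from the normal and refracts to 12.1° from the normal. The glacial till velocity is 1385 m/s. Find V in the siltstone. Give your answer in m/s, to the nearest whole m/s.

Snell's law: sin 6.2°/V₁ = sin 12.1°/V₂.
V₂ = V₁·sin 12.1°/sin 6.2° = 1385 × 1.9409 = 2688.18 m/s.

2688 m/s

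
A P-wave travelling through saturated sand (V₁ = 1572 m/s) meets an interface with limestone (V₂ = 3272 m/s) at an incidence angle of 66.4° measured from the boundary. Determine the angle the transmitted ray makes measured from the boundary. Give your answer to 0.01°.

33.56°

Convert to the normal: θ₁ = 90° − 66.4° = 23.6°.
sin θ₁/V₁ = sin θ₂/V₂ ⇒ sin θ₂ = 3272·sin 23.6°/1572 = 3272·0.4003/1572 = 0.8333.
θ₂ = arcsin 0.8333 = 56.44° from the normal.
From the interface: 90° − 56.44° = 33.56°.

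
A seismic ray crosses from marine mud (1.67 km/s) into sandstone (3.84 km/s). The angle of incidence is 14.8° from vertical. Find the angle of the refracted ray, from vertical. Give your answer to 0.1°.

sin θ₁/V₁ = sin θ₂/V₂ ⇒ sin θ₂ = 3.84·sin 14.8°/1.67 = 3.84·0.2554/1.67 = 0.5874.
θ₂ = sin⁻¹(0.5874) = 35.97° (from vertical).

36.0°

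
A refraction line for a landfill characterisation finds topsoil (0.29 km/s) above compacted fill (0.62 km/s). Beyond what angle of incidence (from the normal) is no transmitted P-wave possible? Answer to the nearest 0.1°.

Critical incidence: sin θ_c = V₁/V₂ = 0.29/0.62 = 0.4677.
θ_c = arcsin 0.4677 = 27.89°.

27.9°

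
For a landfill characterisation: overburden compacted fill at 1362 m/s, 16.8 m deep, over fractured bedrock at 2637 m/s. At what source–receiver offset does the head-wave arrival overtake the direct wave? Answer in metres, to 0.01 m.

x_cross = 2h·√((V₂+V₁)/(V₂−V₁)).
(V₂+V₁)/(V₂−V₁) = (2637+1362)/(2637−1362) = 3.1365; √ = 1.7710.
x_cross = 2·16.8·1.7710 = 59.51 m.

59.51 m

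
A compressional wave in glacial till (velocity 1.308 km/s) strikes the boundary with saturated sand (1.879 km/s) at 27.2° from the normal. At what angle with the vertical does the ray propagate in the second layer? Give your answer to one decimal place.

41.0°

Snell's law: sin θ₂ = (V₂/V₁)·sin θ₁ = (1.879/1.308)·sin 27.2° = 0.6566.
θ₂ = arcsin 0.6566 = 41.04° from the normal.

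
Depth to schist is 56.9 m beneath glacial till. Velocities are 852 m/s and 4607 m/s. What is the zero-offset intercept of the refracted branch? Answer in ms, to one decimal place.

θ_c = arcsin(V₁/V₂) = arcsin(852/4607) = 10.66°; cos θ_c = 0.9828.
tᵢ = 2h·cos θ_c / V₁ = 2·56.9·0.9828 / 852 = 0.13126 s.

131.3 ms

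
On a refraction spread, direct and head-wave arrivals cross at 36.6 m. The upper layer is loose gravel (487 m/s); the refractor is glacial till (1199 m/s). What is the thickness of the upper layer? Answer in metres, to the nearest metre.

12 m

h = (x_cross/2)·√((V₂−V₁)/(V₂+V₁)).
(V₂−V₁)/(V₂+V₁) = (1199−487)/(1199+487) = 0.4223; √ = 0.6498.
h = (36.6/2)·0.6498 = 11.89 m.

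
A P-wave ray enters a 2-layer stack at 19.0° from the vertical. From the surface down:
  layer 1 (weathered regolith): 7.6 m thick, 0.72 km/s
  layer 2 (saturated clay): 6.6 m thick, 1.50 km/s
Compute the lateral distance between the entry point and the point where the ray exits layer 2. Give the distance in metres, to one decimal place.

p = sin θ₁/V₁ = sin 19.0°/0.72 = 4.5218e-01 s/km is conserved through the stack.
Layer 1: θ = 19.00°; offset = 7.6·tan 19.00° = 2.617 m.
Layer 2: sin θ = p·1.50 = 0.6783 → θ = 42.71°; offset = 6.6·tan 42.71° = 6.092 m.
Σ offsets = 8.709 m.

8.7 m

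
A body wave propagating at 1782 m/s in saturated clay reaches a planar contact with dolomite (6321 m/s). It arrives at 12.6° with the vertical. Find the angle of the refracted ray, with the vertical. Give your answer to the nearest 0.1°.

50.7°

Snell's law: sin θ₂ = (V₂/V₁)·sin θ₁ = (6321/1782)·sin 12.6° = 0.7738.
θ₂ = sin⁻¹(0.7738) = 50.69° (from vertical).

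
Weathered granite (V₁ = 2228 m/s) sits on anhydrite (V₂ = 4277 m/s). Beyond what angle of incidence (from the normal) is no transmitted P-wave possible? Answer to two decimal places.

At critical incidence the refracted ray runs along the interface (θ₂ = 90°), so sin θ_c = V₁/V₂.
θ_c = arcsin(2228/4277) = arcsin 0.5209 = 31.39°.

31.39°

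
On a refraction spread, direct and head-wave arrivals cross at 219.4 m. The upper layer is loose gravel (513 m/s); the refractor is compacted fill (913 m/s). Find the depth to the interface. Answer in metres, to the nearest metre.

58 m

h = (x_cross/2)·√((V₂−V₁)/(V₂+V₁)).
(V₂−V₁)/(V₂+V₁) = (913−513)/(913+513) = 0.2805; √ = 0.5296.
h = (219.4/2)·0.5296 = 58.10 m.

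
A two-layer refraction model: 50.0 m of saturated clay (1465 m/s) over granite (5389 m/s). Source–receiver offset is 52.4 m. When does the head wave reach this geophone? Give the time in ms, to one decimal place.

t = x/V₂ + 2h·√(V₂²−V₁²)/(V₁V₂).
√(V₂²−V₁²) = √(5389²−1465²) = 5186.0 m/s; delay term = 2·50.0·5186.0/(1465·5389) = 0.06569 s.
t = 52.4/5389 + 0.06569 = 0.07541 s.

75.4 ms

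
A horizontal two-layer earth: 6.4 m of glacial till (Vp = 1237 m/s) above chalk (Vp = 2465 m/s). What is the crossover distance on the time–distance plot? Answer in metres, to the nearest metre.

22 m

x_cross = 2h·√((V₂+V₁)/(V₂−V₁)).
(V₂+V₁)/(V₂−V₁) = (2465+1237)/(2465−1237) = 3.0147; √ = 1.7363.
x_cross = 2·6.4·1.7363 = 22.22 m.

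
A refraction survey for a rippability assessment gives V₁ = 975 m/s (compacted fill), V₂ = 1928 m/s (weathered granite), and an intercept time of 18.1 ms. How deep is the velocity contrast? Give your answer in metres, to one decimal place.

10.2 m

θ_c = arcsin(975/1928) = 30.38°; cos θ_c = 0.8627.
tᵢ = 2h cos θ_c/V₁ ⇒ h = tᵢ·V₁/(2 cos θ_c) = 0.0181·975/(2·0.8627) = 10.23 m.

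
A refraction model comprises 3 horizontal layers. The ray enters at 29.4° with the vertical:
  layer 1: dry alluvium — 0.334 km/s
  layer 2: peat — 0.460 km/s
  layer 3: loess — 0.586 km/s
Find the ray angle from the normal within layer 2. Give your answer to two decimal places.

Ray parameter p = sin 29.4° / 0.334 = 1.4698e+00 s/km.
sin θ_2 = p·V_2 = 1.4698e+00 × 0.460 = 0.6761.
θ_2 = 42.54° from the vertical.

42.54°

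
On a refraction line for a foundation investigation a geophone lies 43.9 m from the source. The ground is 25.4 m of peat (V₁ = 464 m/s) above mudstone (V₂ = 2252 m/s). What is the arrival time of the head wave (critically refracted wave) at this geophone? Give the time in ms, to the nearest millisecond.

t = x/V₂ + 2h·√(V₂²−V₁²)/(V₁V₂).
√(V₂²−V₁²) = √(2252²−464²) = 2203.7 m/s; delay term = 2·25.4·2203.7/(464·2252) = 0.10713 s.
t = 43.9/2252 + 0.10713 = 0.12663 s.

127 ms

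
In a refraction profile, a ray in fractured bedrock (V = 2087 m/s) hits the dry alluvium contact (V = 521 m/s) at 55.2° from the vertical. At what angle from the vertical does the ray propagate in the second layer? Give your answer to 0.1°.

11.8°

Snell's law: sin θ₂ = (V₂/V₁)·sin θ₁ = (521/2087)·sin 55.2° = 0.2050.
θ₂ = sin⁻¹(0.2050) = 11.83° (from vertical).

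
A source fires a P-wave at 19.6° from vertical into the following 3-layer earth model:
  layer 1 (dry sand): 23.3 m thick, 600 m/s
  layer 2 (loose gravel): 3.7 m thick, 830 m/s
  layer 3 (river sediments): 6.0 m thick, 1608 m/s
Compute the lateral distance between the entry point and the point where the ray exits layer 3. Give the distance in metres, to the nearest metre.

Ray parameter p = sin 19.6° / 600 m/s = 5.5909e-04 s/m.
Layer 1: θ = 19.60°; offset = 23.3·tan 19.60° = 8.297 m.
Layer 2: sin θ = p·830 = 0.4640 → θ = 27.65°; offset = 3.7·tan 27.65° = 1.938 m.
Layer 3: sin θ = p·1608 = 0.8990 → θ = 64.03°; offset = 6.0·tan 64.03° = 12.317 m.
Total horizontal offset = 22.552 m.

23 m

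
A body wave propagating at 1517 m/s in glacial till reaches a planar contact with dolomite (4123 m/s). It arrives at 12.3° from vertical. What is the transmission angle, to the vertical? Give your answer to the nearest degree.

35°

sin θ₁/V₁ = sin θ₂/V₂ ⇒ sin θ₂ = 4123·sin 12.3°/1517 = 4123·0.2130/1517 = 0.5790.
θ₂ = arcsin 0.5790 = 35.38° from the normal.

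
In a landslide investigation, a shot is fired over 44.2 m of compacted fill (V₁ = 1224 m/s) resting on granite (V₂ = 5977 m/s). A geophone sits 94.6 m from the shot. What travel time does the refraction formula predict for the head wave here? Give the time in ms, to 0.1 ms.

86.5 ms

θ_c = arcsin(V₁/V₂) = arcsin(1224/5977) = 11.82°, cos θ_c = 0.9788.
Intercept time tᵢ = 2h cos θ_c / V₁ = 2·44.2·0.9788/1224 = 0.07069 s.
t = x/V₂ + tᵢ = 94.6/5977 + 0.07069 = 0.08652 s.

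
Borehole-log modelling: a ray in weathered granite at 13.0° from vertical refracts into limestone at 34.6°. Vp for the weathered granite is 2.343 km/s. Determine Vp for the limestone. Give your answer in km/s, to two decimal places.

5.91 km/s

sin 13.0° = 0.2250; sin 34.6° = 0.5678.
V₂ = V₁·(sin θ₂/sin θ₁) = 2.343·(0.5678/0.2250) = 5.91 km/s.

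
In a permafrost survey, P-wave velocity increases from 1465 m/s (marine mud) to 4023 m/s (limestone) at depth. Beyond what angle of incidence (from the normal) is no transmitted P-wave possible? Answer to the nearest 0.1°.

Critical incidence: sin θ_c = V₁/V₂ = 1465/4023 = 0.3642.
θ_c = arcsin 0.3642 = 21.36°.

21.4°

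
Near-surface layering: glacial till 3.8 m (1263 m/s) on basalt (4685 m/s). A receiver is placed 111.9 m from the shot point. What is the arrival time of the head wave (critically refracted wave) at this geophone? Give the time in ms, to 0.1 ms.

θ_c = arcsin(V₁/V₂) = arcsin(1263/4685) = 15.64°, cos θ_c = 0.9630.
Intercept time tᵢ = 2h cos θ_c / V₁ = 2·3.8·0.9630/1263 = 0.00579 s.
t = x/V₂ + tᵢ = 111.9/4685 + 0.00579 = 0.02968 s.

29.7 ms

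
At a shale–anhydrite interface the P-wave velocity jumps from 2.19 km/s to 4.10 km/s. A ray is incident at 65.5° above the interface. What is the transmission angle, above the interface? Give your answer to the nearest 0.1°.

39.1°

Convert to the normal: θ₁ = 90° − 65.5° = 24.5°.
Snell's law: sin θ₂ = (V₂/V₁)·sin θ₁ = (4.10/2.19)·sin 24.5° = 0.7764.
θ₂ = sin⁻¹(0.7764) = 50.93° (from vertical).
From the interface: 90° − 50.93° = 39.07°.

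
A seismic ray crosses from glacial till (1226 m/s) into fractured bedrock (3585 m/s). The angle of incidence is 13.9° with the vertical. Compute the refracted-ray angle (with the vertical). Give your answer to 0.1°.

Snell's law: sin θ₂ = (V₂/V₁)·sin θ₁ = (3585/1226)·sin 13.9° = 0.7025.
θ₂ = arcsin 0.7025 = 44.62° from the normal.

44.6°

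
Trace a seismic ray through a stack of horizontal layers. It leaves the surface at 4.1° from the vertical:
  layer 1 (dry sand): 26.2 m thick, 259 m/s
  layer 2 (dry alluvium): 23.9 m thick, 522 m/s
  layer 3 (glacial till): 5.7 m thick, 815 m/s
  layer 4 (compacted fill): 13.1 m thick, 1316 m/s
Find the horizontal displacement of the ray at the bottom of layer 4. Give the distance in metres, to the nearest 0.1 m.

11.8 m

Apply Snell's law at each interface; in layer i the horizontal offset is hᵢ·tan θᵢ.
Layer 1: θ = 4.10°; offset = 26.2·tan 4.10° = 1.878 m.
Layer 2: sin θ = 522·sin 4.1°/259 = 0.1441, θ = 8.29°; offset = 23.9·tan 8.29° = 3.480 m.
Layer 3: sin θ = 815·sin 4.1°/259 = 0.2250, θ = 13.00°; offset = 5.7·tan 13.00° = 1.316 m.
Layer 4: sin θ = 1316·sin 4.1°/259 = 0.3633, θ = 21.30°; offset = 13.1·tan 21.30° = 5.108 m.
Summing the layer offsets gives 11.782 m.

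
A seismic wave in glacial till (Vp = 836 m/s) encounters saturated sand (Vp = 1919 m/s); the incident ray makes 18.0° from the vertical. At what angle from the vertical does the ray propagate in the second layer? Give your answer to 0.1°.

45.2°

sin θ₁/V₁ = sin θ₂/V₂ ⇒ sin θ₂ = 1919·sin 18.0°/836 = 1919·0.3090/836 = 0.7093.
θ₂ = arcsin 0.7093 = 45.18° from the normal.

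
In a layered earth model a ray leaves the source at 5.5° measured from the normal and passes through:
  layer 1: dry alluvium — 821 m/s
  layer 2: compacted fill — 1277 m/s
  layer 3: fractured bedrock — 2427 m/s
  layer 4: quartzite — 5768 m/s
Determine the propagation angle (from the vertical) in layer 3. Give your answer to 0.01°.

Snell's law across each interface conserves sin θ / V, so sin θ_3 = V_3·sin θ₁/V₁.
sin θ_3 = 2427 × sin 5.5° / 821 = 0.2833.
θ_3 = 16.46° from the vertical.

16.46°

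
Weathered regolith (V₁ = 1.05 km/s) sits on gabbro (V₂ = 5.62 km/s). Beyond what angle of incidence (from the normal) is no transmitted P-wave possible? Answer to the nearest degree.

11°

At critical incidence the refracted ray runs along the interface (θ₂ = 90°), so sin θ_c = V₁/V₂.
θ_c = arcsin(1.05/5.62) = arcsin 0.1868 = 10.77°.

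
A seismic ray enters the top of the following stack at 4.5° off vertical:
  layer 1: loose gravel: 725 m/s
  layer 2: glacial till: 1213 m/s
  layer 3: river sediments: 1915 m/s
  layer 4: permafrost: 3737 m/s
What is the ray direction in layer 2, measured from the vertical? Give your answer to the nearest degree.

8°

Ray parameter p = sin 4.5° / 725 = 1.0822e-04 s/m.
sin θ_2 = p·V_2 = 1.0822e-04 × 1213 = 0.1313.
θ_2 = arcsin 0.1313 = 7.54°.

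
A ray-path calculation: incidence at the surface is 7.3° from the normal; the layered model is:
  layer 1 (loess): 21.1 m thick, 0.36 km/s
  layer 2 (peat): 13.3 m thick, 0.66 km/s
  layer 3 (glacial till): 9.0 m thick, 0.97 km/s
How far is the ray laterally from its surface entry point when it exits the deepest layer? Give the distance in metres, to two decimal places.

9.17 m

Ray parameter p = sin 7.3° / 0.36 km/s = 3.5296e-01 s/km.
Layer 1: θ = 7.30°; offset = 21.1·tan 7.30° = 2.7030 m.
Layer 2: sin θ = p·0.66 = 0.2330 → θ = 13.47°; offset = 13.3·tan 13.47° = 3.1859 m.
Layer 3: sin θ = p·0.97 = 0.3424 → θ = 20.02°; offset = 9.0·tan 20.02° = 3.2795 m.
Σ offsets = 9.1684 m.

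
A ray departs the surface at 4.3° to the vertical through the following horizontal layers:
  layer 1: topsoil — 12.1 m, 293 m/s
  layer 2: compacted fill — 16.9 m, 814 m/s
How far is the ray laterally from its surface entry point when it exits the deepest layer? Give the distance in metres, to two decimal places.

Ray parameter p = sin 4.3° / 293 m/s = 2.5590e-04 s/m.
Layer 1: θ = 4.30°; offset = 12.1·tan 4.30° = 0.9098 m.
Layer 2: sin θ = p·814 = 0.2083 → θ = 12.02°; offset = 16.9·tan 12.02° = 3.5993 m.
Σ offsets = 4.5091 m.

4.51 m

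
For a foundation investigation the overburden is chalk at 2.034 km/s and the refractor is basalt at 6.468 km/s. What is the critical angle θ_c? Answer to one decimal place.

18.3°

At critical incidence the refracted ray runs along the interface (θ₂ = 90°), so sin θ_c = V₁/V₂.
θ_c = arcsin(2.034/6.468) = arcsin 0.3145 = 18.33°.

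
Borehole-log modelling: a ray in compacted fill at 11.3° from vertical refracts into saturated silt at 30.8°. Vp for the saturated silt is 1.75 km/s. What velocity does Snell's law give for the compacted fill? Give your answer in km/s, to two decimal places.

Snell's law: sin 11.3°/V₁ = sin 30.8°/V₂.
V₁ = V₂·sin 11.3°/sin 30.8° = 1.75 × 0.3827 = 0.67 km/s.

0.67 km/s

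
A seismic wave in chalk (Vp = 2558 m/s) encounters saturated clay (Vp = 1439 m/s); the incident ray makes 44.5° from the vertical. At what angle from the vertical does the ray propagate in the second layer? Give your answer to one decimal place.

sin θ₁/V₁ = sin θ₂/V₂ ⇒ sin θ₂ = 1439·sin 44.5°/2558 = 1439·0.7009/2558 = 0.3943.
θ₂ = sin⁻¹(0.3943) = 23.22° (from vertical).

23.2°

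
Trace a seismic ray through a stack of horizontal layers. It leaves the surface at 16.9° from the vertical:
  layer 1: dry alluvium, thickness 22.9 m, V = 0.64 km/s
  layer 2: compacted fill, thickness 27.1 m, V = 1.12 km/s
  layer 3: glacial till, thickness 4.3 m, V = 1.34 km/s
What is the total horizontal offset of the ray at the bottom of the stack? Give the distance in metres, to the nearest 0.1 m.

Apply Snell's law at each interface; in layer i the horizontal offset is hᵢ·tan θᵢ.
Layer 1: θ = 16.90°; offset = 22.9·tan 16.90° = 6.958 m.
Layer 2: sin θ = 1.12·sin 16.9°/0.64 = 0.5087, θ = 30.58°; offset = 27.1·tan 30.58° = 16.014 m.
Layer 3: sin θ = 1.34·sin 16.9°/0.64 = 0.6087, θ = 37.49°; offset = 4.3·tan 37.49° = 3.299 m.
Σ offsets = 26.270 m.

26.3 m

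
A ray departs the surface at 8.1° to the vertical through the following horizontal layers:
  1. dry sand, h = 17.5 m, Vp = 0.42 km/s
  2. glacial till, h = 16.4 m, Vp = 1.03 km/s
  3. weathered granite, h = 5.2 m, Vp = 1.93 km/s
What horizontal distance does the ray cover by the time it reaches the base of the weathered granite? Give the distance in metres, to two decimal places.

Ray parameter p = sin 8.1° / 0.42 km/s = 3.3548e-01 s/km.
Layer 1: θ = 8.10°; offset = 17.5·tan 8.10° = 2.4906 m.
Layer 2: sin θ = p·1.03 = 0.3455 → θ = 20.21°; offset = 16.4·tan 20.21° = 6.0389 m.
Layer 3: sin θ = p·1.93 = 0.6475 → θ = 40.35°; offset = 5.2·tan 40.35° = 4.4180 m.
Total horizontal offset = 12.9475 m.

12.95 m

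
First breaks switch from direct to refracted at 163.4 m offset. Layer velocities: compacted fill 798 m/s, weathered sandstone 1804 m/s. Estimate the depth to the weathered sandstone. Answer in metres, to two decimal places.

50.80 m

h = (x_cross/2)·√((V₂−V₁)/(V₂+V₁)).
(V₂−V₁)/(V₂+V₁) = (1804−798)/(1804+798) = 0.3866; √ = 0.6218.
h = (163.4/2)·0.6218 = 50.80 m.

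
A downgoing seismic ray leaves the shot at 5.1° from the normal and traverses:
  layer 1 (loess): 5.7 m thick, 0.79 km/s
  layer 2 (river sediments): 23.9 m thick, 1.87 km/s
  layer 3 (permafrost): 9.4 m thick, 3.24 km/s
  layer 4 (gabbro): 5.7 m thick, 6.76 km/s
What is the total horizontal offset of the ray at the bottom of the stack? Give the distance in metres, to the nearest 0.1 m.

p = sin θ₁/V₁ = sin 5.1°/0.79 = 1.1252e-01 s/km is conserved through the stack.
Layer 1: θ = 5.10°; offset = 5.7·tan 5.10° = 0.509 m.
Layer 2: sin θ = p·1.87 = 0.2104 → θ = 12.15°; offset = 23.9·tan 12.15° = 5.144 m.
Layer 3: sin θ = p·3.24 = 0.3646 → θ = 21.38°; offset = 9.4·tan 21.38° = 3.680 m.
Layer 4: sin θ = p·6.76 = 0.7607 → θ = 49.52°; offset = 5.7·tan 49.52° = 6.679 m.
Summing the layer offsets gives 16.013 m.

16.0 m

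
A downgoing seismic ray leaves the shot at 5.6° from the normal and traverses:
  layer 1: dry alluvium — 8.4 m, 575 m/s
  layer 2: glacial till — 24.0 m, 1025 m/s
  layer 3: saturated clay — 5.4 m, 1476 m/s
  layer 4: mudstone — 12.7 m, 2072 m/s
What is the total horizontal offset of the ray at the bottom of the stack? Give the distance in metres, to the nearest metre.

11 m

Ray parameter p = sin 5.6° / 575 m/s = 1.6971e-04 s/m.
Layer 1: θ = 5.60°; offset = 8.4·tan 5.60° = 0.824 m.
Layer 2: sin θ = p·1025 = 0.1740 → θ = 10.02°; offset = 24.0·tan 10.02° = 4.239 m.
Layer 3: sin θ = p·1476 = 0.2505 → θ = 14.51°; offset = 5.4·tan 14.51° = 1.397 m.
Layer 4: sin θ = p·2072 = 0.3516 → θ = 20.59°; offset = 12.7·tan 20.59° = 4.770 m.
Total horizontal offset = 11.231 m.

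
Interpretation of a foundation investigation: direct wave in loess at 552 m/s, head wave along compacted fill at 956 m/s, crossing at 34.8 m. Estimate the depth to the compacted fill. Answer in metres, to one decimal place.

9.0 m

x_cross = 2h·√((V₂+V₁)/(V₂−V₁)) → h = x_cross / (2·√((V₂+V₁)/(V₂−V₁))).
√((V₂+V₁)/(V₂−V₁)) = √((956+552)/(956−552)) = 1.9320.
h = 34.8 / (2·1.9320) = 9.01 m.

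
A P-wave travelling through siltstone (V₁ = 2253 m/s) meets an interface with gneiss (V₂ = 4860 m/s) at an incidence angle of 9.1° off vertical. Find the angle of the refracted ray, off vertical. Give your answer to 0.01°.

Snell's law: sin θ₂ = (V₂/V₁)·sin θ₁ = (4860/2253)·sin 9.1° = 0.3412.
θ₂ = arcsin 0.3412 = 19.95° from the normal.

19.95°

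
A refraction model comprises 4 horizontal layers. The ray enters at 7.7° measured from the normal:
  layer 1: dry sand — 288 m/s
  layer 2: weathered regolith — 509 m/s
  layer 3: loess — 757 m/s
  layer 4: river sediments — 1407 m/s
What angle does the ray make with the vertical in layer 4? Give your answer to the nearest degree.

41°

Snell's law across each interface conserves sin θ / V, so sin θ_4 = V_4·sin θ₁/V₁.
sin θ_4 = 1407 × sin 7.7° / 288 = 0.6546.
θ_4 = arcsin 0.6546 = 40.89°.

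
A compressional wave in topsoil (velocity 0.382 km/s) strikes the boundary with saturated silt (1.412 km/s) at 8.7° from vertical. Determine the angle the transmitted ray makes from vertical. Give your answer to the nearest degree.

Snell's law: sin θ₂ = (V₂/V₁)·sin θ₁ = (1.412/0.382)·sin 8.7° = 0.5591.
θ₂ = sin⁻¹(0.5591) = 33.99° (from vertical).

34°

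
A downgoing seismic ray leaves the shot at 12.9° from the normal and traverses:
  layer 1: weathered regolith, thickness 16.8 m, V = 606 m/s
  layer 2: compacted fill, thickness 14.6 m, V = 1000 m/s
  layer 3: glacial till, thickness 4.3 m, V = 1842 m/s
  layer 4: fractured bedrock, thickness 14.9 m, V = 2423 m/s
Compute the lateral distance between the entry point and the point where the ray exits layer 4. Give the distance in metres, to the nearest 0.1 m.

43.1 m

Apply Snell's law at each interface; in layer i the horizontal offset is hᵢ·tan θᵢ.
Layer 1: θ = 12.90°; offset = 16.8·tan 12.90° = 3.848 m.
Layer 2: sin θ = 1000·sin 12.9°/606 = 0.3684, θ = 21.62°; offset = 14.6·tan 21.62° = 5.786 m.
Layer 3: sin θ = 1842·sin 12.9°/606 = 0.6786, θ = 42.73°; offset = 4.3·tan 42.73° = 3.973 m.
Layer 4: sin θ = 2423·sin 12.9°/606 = 0.8926, θ = 63.21°; offset = 14.9·tan 63.21° = 29.505 m.
Summing the layer offsets gives 43.110 m.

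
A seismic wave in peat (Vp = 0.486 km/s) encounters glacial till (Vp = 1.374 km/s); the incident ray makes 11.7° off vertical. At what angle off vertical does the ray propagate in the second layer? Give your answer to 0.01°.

34.98°

Snell's law: sin θ₂ = (V₂/V₁)·sin θ₁ = (1.374/0.486)·sin 11.7° = 0.5733.
θ₂ = sin⁻¹(0.5733) = 34.98° (from vertical).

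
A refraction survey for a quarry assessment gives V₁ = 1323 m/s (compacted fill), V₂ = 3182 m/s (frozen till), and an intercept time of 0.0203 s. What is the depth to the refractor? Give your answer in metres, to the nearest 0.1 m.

h = tᵢ·V₁·V₂ / (2·√(V₂²−V₁²)).
√(V₂²−V₁²) = √(3182² − 1323²) = 2893.9 m/s.
h = 0.0203 s × 1323 × 3182 / (2 × 2893.9) = 14.77 m.

14.8 m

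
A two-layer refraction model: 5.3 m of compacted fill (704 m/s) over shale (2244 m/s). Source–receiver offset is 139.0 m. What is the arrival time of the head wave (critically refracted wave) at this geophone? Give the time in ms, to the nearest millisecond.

76 ms

t = x/V₂ + 2h·√(V₂²−V₁²)/(V₁V₂).
√(V₂²−V₁²) = √(2244²−704²) = 2130.7 m/s; delay term = 2·5.3·2130.7/(704·2244) = 0.01430 s.
t = 139.0/2244 + 0.01430 = 0.07624 s.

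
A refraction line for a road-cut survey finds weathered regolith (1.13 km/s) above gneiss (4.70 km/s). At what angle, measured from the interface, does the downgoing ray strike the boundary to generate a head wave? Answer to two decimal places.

76.09°

At critical incidence the refracted ray runs along the interface (θ₂ = 90°), so sin θ_c = V₁/V₂.
θ_c = arcsin(1.13/4.70) = arcsin 0.2404 = 13.91°.
Measured from the interface: 90° − 13.91° = 76.09°.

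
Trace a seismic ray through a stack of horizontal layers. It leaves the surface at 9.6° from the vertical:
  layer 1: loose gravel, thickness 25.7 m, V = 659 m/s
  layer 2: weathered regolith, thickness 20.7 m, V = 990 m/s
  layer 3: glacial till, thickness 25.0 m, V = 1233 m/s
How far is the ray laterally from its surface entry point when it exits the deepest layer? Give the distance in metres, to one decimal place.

17.9 m

p = sin θ₁/V₁ = sin 9.6°/659 = 2.5306e-04 s/m is conserved through the stack.
Layer 1: θ = 9.60°; offset = 25.7·tan 9.60° = 4.347 m.
Layer 2: sin θ = p·990 = 0.2505 → θ = 14.51°; offset = 20.7·tan 14.51° = 5.357 m.
Layer 3: sin θ = p·1233 = 0.3120 → θ = 18.18°; offset = 25.0·tan 18.18° = 8.211 m.
Σ offsets = 17.914 m.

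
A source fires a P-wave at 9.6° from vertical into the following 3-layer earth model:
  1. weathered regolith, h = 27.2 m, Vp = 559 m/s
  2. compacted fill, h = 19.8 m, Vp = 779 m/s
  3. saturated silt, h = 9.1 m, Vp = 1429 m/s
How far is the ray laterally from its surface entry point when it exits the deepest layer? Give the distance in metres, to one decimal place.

Apply Snell's law at each interface; in layer i the horizontal offset is hᵢ·tan θᵢ.
Layer 1: θ = 9.60°; offset = 27.2·tan 9.60° = 4.601 m.
Layer 2: sin θ = 779·sin 9.6°/559 = 0.2324, θ = 13.44°; offset = 19.8·tan 13.44° = 4.731 m.
Layer 3: sin θ = 1429·sin 9.6°/559 = 0.4263, θ = 25.23°; offset = 9.1·tan 25.23° = 4.289 m.
Summing the layer offsets gives 13.620 m.

13.6 m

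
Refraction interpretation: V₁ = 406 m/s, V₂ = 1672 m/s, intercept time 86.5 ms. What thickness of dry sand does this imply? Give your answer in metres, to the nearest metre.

18 m

θ_c = arcsin(406/1672) = 14.05°; cos θ_c = 0.9701.
tᵢ = 2h cos θ_c/V₁ ⇒ h = tᵢ·V₁/(2 cos θ_c) = 0.0865·406/(2·0.9701) = 18.10 m.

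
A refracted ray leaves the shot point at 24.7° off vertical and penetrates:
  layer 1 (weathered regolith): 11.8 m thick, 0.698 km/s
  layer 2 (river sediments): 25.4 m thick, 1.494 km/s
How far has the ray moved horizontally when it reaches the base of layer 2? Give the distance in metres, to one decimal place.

p = sin θ₁/V₁ = sin 24.7°/0.698 = 5.9866e-01 s/km is conserved through the stack.
Layer 1: θ = 24.70°; offset = 11.8·tan 24.70° = 5.427 m.
Layer 2: sin θ = p·1.494 = 0.8944 → θ = 63.43°; offset = 25.4·tan 63.43° = 50.793 m.
Σ offsets = 56.221 m.

56.2 m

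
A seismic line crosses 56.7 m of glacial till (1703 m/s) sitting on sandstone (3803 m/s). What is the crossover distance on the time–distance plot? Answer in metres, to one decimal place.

183.6 m

θ_c = arcsin(1703/3803) = 26.60°, so cos θ_c = 0.8941 and tᵢ = 2h cos θ_c/V₁ = 0.0595 s.
At crossover x/V₁ = x/V₂ + tᵢ ⇒ x = tᵢ/(1/V₁ − 1/V₂) = 0.05954/(5.8720e-04 − 2.6295e-04) = 183.62 m.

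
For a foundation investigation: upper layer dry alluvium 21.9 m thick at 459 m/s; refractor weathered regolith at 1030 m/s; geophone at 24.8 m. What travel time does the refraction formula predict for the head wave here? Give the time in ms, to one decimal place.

θ_c = arcsin(V₁/V₂) = arcsin(459/1030) = 26.46°, cos θ_c = 0.8952.
Intercept time tᵢ = 2h cos θ_c / V₁ = 2·21.9·0.8952/459 = 0.08543 s.
t = x/V₂ + tᵢ = 24.8/1030 + 0.08543 = 0.10950 s.

109.5 ms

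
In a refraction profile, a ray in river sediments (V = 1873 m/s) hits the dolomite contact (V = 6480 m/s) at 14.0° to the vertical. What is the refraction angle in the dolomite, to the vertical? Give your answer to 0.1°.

56.8°

Snell's law: sin θ₂ = (V₂/V₁)·sin θ₁ = (6480/1873)·sin 14.0° = 0.8370.
θ₂ = sin⁻¹(0.8370) = 56.82° (from vertical).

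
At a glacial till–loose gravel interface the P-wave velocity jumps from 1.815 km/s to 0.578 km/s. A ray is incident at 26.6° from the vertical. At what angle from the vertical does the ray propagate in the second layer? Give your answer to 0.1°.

Snell's law: sin θ₂ = (V₂/V₁)·sin θ₁ = (0.578/1.815)·sin 26.6° = 0.1426.
θ₂ = arcsin 0.1426 = 8.20° from the normal.

8.2°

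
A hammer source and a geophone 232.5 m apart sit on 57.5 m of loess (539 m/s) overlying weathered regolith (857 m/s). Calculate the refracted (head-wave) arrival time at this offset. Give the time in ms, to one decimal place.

437.2 ms

t = x/V₂ + 2h·√(V₂²−V₁²)/(V₁V₂).
√(V₂²−V₁²) = √(857²−539²) = 666.3 m/s; delay term = 2·57.5·666.3/(539·857) = 0.16588 s.
t = 232.5/857 + 0.16588 = 0.43717 s.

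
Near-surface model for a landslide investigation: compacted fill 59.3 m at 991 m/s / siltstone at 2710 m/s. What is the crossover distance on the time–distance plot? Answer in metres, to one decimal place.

174.0 m

θ_c = arcsin(991/2710) = 21.45°, so cos θ_c = 0.9307 and tᵢ = 2h cos θ_c/V₁ = 0.1114 s.
At crossover x/V₁ = x/V₂ + tᵢ ⇒ x = tᵢ/(1/V₁ − 1/V₂) = 0.11139/(1.0091e-03 − 3.6900e-04) = 174.02 m.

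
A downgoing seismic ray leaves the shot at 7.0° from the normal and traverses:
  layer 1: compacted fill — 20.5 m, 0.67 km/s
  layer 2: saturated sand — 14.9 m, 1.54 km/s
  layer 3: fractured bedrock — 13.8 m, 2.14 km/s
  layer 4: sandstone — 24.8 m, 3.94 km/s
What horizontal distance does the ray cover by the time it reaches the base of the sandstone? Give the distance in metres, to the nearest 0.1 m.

p = sin θ₁/V₁ = sin 7.0°/0.67 = 1.8189e-01 s/km is conserved through the stack.
Layer 1: θ = 7.00°; offset = 20.5·tan 7.00° = 2.517 m.
Layer 2: sin θ = p·1.54 = 0.2801 → θ = 16.27°; offset = 14.9·tan 16.27° = 4.348 m.
Layer 3: sin θ = p·2.14 = 0.3893 → θ = 22.91°; offset = 13.8·tan 22.91° = 5.832 m.
Layer 4: sin θ = p·3.94 = 0.7167 → θ = 45.78°; offset = 24.8·tan 45.78° = 25.484 m.
Summing the layer offsets gives 38.181 m.

38.2 m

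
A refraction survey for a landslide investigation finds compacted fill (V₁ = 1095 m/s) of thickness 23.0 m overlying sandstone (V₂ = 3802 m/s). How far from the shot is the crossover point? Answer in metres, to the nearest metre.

62 m

θ_c = arcsin(1095/3802) = 16.74°, so cos θ_c = 0.9576 and tᵢ = 2h cos θ_c/V₁ = 0.0402 s.
At crossover x/V₁ = x/V₂ + tᵢ ⇒ x = tᵢ/(1/V₁ − 1/V₂) = 0.04023/(9.1324e-04 − 2.6302e-04) = 61.87 m.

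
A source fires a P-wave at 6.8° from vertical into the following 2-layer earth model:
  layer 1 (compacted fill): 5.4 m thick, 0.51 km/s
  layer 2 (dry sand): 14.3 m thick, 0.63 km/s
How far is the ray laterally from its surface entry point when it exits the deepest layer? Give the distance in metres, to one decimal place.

2.8 m

p = sin θ₁/V₁ = sin 6.8°/0.51 = 2.3216e-01 s/km is conserved through the stack.
Layer 1: θ = 6.80°; offset = 5.4·tan 6.80° = 0.644 m.
Layer 2: sin θ = p·0.63 = 0.1463 → θ = 8.41°; offset = 14.3·tan 8.41° = 2.114 m.
Summing the layer offsets gives 2.758 m.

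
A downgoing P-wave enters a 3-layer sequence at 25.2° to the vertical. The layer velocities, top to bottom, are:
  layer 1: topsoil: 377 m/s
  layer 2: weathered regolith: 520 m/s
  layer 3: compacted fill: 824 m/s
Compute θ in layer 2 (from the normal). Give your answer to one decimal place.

36.0°

Ray parameter p = sin 25.2° / 377 = 1.1294e-03 s/m.
sin θ_2 = p·V_2 = 1.1294e-03 × 520 = 0.5873.
θ_2 = 35.96° from the vertical.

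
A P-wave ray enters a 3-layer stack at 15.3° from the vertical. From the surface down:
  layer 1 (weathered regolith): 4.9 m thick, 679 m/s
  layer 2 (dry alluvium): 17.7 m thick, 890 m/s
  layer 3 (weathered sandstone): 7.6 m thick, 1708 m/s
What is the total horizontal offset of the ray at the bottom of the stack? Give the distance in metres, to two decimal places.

Apply Snell's law at each interface; in layer i the horizontal offset is hᵢ·tan θᵢ.
Layer 1: θ = 15.30°; offset = 4.9·tan 15.30° = 1.3405 m.
Layer 2: sin θ = 890·sin 15.3°/679 = 0.3459, θ = 20.24°; offset = 17.7·tan 20.24° = 6.5246 m.
Layer 3: sin θ = 1708·sin 15.3°/679 = 0.6638, θ = 41.59°; offset = 7.6·tan 41.59° = 6.7446 m.
Summing the layer offsets gives 14.6097 m.

14.61 m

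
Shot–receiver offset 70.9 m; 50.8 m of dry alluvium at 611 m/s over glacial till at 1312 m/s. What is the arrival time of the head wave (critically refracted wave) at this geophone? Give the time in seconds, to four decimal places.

0.2012 s

θ_c = arcsin(V₁/V₂) = arcsin(611/1312) = 27.76°, cos θ_c = 0.8849.
Intercept time tᵢ = 2h cos θ_c / V₁ = 2·50.8·0.8849/611 = 0.14715 s.
t = x/V₂ + tᵢ = 70.9/1312 + 0.14715 = 0.20119 s.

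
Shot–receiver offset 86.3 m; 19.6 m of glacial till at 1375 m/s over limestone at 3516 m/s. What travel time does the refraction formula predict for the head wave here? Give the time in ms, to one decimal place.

θ_c = arcsin(V₁/V₂) = arcsin(1375/3516) = 23.02°, cos θ_c = 0.9204.
Intercept time tᵢ = 2h cos θ_c / V₁ = 2·19.6·0.9204/1375 = 0.02624 s.
t = x/V₂ + tᵢ = 86.3/3516 + 0.02624 = 0.05078 s.

50.8 ms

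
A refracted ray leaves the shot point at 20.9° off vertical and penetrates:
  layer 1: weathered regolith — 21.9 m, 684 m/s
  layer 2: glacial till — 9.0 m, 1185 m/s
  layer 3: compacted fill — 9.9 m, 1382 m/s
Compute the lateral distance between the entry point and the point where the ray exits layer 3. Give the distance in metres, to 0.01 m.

Ray parameter p = sin 20.9° / 684 m/s = 5.2155e-04 s/m.
Layer 1: θ = 20.90°; offset = 21.9·tan 20.90° = 8.3628 m.
Layer 2: sin θ = p·1185 = 0.6180 → θ = 38.17°; offset = 9.0·tan 38.17° = 7.0753 m.
Layer 3: sin θ = p·1382 = 0.7208 → θ = 46.12°; offset = 9.9·tan 46.12° = 10.2944 m.
Total horizontal offset = 25.7325 m.

25.73 m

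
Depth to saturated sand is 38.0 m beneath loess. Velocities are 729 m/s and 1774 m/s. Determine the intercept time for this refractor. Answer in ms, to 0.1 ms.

95.0 ms

θ_c = arcsin(V₁/V₂) = arcsin(729/1774) = 24.26°; cos θ_c = 0.9117.
tᵢ = 2h·cos θ_c / V₁ = 2·38.0·0.9117 / 729 = 0.09504 s.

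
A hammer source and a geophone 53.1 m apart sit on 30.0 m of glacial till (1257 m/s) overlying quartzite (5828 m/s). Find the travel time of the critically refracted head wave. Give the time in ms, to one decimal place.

t = x/V₂ + 2h·√(V₂²−V₁²)/(V₁V₂).
√(V₂²−V₁²) = √(5828²−1257²) = 5690.8 m/s; delay term = 2·30.0·5690.8/(1257·5828) = 0.04661 s.
t = 53.1/5828 + 0.04661 = 0.05572 s.

55.7 ms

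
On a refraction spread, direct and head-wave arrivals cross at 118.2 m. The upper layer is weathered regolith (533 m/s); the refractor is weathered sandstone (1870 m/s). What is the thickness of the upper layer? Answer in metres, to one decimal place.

44.1 m

x_cross = 2h·√((V₂+V₁)/(V₂−V₁)) → h = x_cross / (2·√((V₂+V₁)/(V₂−V₁))).
√((V₂+V₁)/(V₂−V₁)) = √((1870+533)/(1870−533)) = 1.3406.
h = 118.2 / (2·1.3406) = 44.08 m.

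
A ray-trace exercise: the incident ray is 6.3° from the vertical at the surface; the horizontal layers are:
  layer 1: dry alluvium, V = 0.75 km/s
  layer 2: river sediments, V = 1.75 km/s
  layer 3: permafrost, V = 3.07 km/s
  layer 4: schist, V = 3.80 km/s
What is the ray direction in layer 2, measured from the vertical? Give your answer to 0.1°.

Ray parameter p = sin 6.3° / 0.75 = 1.4631e-01 s/km.
sin θ_2 = p·V_2 = 1.4631e-01 × 1.75 = 0.2560.
θ_2 = arcsin 0.2560 = 14.84°.

14.8°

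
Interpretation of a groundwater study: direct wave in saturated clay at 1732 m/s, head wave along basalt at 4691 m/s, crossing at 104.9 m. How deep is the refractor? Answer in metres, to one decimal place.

35.6 m

x_cross = 2h·√((V₂+V₁)/(V₂−V₁)) → h = x_cross / (2·√((V₂+V₁)/(V₂−V₁))).
√((V₂+V₁)/(V₂−V₁)) = √((4691+1732)/(4691−1732)) = 1.4733.
h = 104.9 / (2·1.4733) = 35.60 m.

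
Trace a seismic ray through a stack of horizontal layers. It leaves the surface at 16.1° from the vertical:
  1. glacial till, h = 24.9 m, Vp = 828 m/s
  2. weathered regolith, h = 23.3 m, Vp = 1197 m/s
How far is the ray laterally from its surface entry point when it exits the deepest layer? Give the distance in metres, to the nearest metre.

p = sin θ₁/V₁ = sin 16.1°/828 = 3.3492e-04 s/m is conserved through the stack.
Layer 1: θ = 16.10°; offset = 24.9·tan 16.10° = 7.187 m.
Layer 2: sin θ = p·1197 = 0.4009 → θ = 23.63°; offset = 23.3·tan 23.63° = 10.196 m.
Total horizontal offset = 17.383 m.

17 m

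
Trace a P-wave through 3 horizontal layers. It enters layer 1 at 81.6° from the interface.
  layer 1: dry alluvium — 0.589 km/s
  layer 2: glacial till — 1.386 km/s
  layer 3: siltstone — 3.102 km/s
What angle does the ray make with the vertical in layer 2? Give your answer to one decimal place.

From the normal: θ₁ = 90° − 81.6° = 8.4°.
Ray parameter p = sin 8.4° / 0.589 = 2.4802e-01 s/km.
sin θ_2 = p·V_2 = 2.4802e-01 × 1.386 = 0.3438.
θ_2 = arcsin 0.3438 = 20.11°.

20.1°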